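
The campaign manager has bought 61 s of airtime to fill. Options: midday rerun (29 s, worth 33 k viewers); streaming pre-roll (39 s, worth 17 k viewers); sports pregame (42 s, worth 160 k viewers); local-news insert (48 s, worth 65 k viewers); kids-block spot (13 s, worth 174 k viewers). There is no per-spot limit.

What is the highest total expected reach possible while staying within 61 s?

696

Ranking by ratio (expected reach/s): kids-block spot 13.38, sports pregame 3.81, local-news insert 1.35, midday rerun 1.14.
4×kids-block spot uses 52 of the 61 s and totals 696.
Every other selection either busts 61 s or fails to beat 696.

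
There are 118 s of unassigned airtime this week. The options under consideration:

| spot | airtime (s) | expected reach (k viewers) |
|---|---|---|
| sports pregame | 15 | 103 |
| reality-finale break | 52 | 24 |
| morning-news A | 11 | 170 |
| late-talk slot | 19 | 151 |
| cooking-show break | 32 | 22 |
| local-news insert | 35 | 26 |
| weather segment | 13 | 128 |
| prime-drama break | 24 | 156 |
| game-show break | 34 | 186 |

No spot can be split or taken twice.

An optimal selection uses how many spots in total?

The maximum expected reach within 118 s is 894.
One optimal bundle: sports pregame + morning-news A + late-talk slot + weather segment + prime-drama break + game-show break (116 s).
All optima have 6 spots.

6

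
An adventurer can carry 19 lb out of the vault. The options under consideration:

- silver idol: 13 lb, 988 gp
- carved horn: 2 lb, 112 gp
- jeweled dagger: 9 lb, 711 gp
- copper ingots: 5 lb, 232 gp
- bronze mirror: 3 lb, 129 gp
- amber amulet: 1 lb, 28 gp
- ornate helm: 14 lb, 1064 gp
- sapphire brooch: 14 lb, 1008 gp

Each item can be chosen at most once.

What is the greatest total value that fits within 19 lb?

1305

Density check — jeweled dagger 79.00, silver idol 76.00, ornate helm 76.00, sapphire brooch 72.00 are the best per lb.
A density-first pass picks carved horn + jeweled dagger + copper ingots + bronze mirror — 1184 at 19 lb.
The 14 lb tied up in jeweled dagger and copper ingots is better spent on ornate helm — total rises to 1305 (19 lb).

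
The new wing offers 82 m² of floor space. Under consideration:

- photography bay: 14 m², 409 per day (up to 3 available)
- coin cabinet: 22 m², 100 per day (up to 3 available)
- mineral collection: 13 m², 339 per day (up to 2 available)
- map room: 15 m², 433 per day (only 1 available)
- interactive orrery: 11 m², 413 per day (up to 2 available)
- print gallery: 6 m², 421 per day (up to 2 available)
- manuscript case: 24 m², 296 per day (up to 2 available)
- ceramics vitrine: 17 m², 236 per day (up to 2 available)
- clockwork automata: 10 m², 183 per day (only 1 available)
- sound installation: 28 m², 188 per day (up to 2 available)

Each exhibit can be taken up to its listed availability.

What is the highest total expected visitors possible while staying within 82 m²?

2919

By expected visitors per m²: print gallery 70.17, interactive orrery 37.55, photography bay 29.21 lead.
The ratio heuristic lands on 3×photography bay + 2×interactive orrery + 2×print gallery (2895) but leaves 6 m² idle.
Replace photography bay with map room: the trade gains 24 net, giving 2919 at 77 m².
The spare 5 m² is too small for any remaining exhibit, and no exchange beats 2919.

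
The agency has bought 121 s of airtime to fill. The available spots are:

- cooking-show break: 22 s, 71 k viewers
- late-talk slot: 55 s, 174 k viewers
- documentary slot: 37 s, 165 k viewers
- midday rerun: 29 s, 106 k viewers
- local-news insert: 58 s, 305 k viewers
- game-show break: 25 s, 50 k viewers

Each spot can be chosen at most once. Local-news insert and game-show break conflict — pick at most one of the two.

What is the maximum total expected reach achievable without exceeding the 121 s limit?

541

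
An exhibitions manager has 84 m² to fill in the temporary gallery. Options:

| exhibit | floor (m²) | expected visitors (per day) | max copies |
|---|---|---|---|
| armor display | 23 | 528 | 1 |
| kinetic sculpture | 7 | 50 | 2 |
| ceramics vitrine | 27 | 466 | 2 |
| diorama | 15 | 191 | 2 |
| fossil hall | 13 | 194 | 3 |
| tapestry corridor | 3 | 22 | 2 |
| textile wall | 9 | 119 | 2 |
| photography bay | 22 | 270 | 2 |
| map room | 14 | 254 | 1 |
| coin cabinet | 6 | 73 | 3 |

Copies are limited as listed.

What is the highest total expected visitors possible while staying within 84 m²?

A density-first pass picks armor display + ceramics vitrine + fossil hall + map room + coin cabinet — 1515 at 83 m².
The 27 m² tied up in fossil hall and map room is better spent on ceramics vitrine — total rises to 1533 (83 m²).
Nothing else within 84 m² beats 1533.

1533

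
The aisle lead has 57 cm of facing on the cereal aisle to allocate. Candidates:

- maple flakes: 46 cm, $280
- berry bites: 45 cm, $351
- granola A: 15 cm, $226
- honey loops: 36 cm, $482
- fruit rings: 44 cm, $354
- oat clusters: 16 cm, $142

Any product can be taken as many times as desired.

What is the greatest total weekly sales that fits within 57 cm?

708

Ranking by ratio (weekly sales/cm): granola A 15.07, honey loops 13.39, oat clusters 8.88.
Filling by ratio: 3×granola A for 678, with 12 cm left unused.
Dropping 2×granola A frees 30 cm; slotting in honey loops (36 cm) lifts the total to 708 at 51 cm.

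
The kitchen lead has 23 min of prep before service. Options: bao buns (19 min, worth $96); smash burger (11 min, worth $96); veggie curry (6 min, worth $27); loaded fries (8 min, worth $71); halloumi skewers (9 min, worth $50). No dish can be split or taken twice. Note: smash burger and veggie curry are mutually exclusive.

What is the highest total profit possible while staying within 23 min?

167

By profit per min: loaded fries 8.88, smash burger 8.73, halloumi skewers 5.56 lead.
Best packing: smash burger + loaded fries — 19 min, 167 total.
The closest alternative, veggie curry + loaded fries + halloumi skewers, reaches only 148.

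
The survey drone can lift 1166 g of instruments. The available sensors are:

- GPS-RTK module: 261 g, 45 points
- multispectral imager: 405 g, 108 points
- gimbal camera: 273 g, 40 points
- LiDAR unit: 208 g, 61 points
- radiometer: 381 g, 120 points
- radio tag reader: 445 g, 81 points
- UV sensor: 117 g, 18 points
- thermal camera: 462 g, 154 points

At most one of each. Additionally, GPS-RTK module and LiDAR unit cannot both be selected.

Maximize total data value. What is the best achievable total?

335

Best packing: LiDAR unit + radiometer + thermal camera — 1051 g, 335 total.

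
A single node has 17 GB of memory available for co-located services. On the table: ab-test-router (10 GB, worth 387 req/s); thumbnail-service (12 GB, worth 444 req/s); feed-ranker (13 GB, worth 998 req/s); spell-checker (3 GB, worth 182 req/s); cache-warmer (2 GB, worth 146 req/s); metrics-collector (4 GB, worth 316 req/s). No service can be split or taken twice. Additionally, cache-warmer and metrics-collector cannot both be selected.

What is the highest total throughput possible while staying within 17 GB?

1314

Density check — metrics-collector 79.00, feed-ranker 76.77, cache-warmer 73.00 are the best per GB.
Taking feed-ranker + metrics-collector: 17 GB used, 1314 in throughput.
Runner-up feed-ranker + spell-checker tops out at 1180.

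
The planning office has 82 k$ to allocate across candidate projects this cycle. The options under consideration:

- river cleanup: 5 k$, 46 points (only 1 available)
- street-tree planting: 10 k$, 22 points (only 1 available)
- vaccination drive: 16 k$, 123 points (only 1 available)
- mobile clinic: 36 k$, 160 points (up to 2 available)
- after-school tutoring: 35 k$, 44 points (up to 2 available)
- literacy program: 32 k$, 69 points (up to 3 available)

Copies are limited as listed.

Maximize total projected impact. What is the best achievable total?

Density check — river cleanup 9.20, vaccination drive 7.69, mobile clinic 4.44, street-tree planting 2.20 are the best per k$.
Taking the top-ratio projects first gives river cleanup + street-tree planting + vaccination drive + mobile clinic for 351 (67 k$).
Dropping street-tree planting and vaccination drive frees 26 k$; slotting in mobile clinic (36 k$) lifts the total to 366 at 77 k$.

366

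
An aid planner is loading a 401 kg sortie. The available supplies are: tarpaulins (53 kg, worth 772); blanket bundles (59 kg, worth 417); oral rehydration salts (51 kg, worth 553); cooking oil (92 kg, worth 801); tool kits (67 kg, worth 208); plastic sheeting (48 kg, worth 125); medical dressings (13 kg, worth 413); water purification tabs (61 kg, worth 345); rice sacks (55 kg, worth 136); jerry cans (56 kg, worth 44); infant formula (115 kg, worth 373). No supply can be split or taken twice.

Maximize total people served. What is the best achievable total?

Tarpaulins + blanket bundles + oral rehydration salts + cooking oil + tool kits + medical dressings + water purification tabs uses 396 of the 401 kg and totals 3509.
That's the maximum — no swap from here does better than 3509.

3509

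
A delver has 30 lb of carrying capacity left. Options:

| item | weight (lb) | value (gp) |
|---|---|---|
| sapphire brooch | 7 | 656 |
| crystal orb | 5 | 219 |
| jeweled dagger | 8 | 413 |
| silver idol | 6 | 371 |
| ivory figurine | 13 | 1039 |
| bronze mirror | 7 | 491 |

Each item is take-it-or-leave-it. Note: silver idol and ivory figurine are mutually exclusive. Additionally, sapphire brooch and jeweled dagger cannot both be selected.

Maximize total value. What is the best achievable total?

2186

The ratio ordering already packs tightly: sapphire brooch + ivory figurine + bronze mirror, 27 lb, 2186.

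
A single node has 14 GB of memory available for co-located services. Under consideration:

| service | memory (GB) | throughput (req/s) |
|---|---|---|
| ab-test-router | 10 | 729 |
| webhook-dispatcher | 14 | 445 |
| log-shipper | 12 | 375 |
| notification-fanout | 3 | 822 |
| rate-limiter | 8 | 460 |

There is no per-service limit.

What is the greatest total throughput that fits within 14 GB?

The ratio ordering already packs tightly: 4×notification-fanout, 12 GB, 3288.

3288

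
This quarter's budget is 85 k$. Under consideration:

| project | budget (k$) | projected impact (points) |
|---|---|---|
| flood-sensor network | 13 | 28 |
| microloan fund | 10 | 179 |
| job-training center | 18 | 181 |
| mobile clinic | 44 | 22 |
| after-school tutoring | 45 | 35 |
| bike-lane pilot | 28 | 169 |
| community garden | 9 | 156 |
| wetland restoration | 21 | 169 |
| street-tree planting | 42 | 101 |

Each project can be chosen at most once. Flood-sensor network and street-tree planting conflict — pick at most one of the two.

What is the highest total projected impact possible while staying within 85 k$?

713

By projected impact per k$: microloan fund 17.90, community garden 17.33, job-training center 10.06, wetland restoration 8.05 lead.
Flood-sensor network + microloan fund + job-training center + bike-lane pilot + community garden uses 78 of the 85 k$ and totals 713.
Nothing else feasible within 85 k$ beats 713.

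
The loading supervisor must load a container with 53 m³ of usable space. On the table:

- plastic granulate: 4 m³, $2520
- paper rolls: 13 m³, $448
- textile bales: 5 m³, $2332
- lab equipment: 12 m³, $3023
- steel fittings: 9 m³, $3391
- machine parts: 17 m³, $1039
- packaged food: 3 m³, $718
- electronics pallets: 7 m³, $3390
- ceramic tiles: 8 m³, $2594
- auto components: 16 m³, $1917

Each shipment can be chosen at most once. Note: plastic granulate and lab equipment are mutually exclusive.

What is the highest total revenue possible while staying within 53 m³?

16862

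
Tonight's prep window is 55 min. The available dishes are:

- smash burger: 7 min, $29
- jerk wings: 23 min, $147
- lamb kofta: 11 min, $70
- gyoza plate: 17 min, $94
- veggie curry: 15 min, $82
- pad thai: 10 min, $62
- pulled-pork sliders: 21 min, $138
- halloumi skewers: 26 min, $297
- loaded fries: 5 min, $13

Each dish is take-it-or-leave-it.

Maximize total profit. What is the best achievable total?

464

Smash burger + pulled-pork sliders + halloumi skewers uses 54 of the 55 min and totals 464.
The closest alternative, lamb kofta + gyoza plate + halloumi skewers, reaches only 461.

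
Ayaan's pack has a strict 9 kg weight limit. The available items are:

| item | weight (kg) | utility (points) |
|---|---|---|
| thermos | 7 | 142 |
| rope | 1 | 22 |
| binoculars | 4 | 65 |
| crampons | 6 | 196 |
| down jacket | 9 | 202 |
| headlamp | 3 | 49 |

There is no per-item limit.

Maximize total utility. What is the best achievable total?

262

Density check — crampons 32.67, down jacket 22.44, rope 22.00, thermos 20.29 are the best per kg.
The ratio ordering already packs tightly: 3×rope + crampons, 9 kg, 262.
Nothing else within 9 kg beats 262.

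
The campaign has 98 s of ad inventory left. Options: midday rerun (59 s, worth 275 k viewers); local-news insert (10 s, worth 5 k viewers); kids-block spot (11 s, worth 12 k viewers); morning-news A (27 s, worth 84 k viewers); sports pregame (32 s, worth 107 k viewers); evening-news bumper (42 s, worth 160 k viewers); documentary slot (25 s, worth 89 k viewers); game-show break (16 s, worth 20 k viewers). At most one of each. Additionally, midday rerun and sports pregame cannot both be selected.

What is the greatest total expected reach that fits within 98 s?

Best packing: midday rerun + kids-block spot + documentary slot — 95 s, 376 total.

376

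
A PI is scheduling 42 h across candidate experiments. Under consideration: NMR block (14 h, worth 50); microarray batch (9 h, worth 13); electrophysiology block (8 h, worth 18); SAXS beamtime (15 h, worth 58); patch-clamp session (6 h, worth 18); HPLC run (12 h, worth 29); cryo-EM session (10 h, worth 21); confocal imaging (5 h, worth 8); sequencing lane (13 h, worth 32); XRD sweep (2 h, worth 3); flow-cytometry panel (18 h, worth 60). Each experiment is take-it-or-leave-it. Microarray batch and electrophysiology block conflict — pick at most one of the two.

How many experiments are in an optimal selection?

3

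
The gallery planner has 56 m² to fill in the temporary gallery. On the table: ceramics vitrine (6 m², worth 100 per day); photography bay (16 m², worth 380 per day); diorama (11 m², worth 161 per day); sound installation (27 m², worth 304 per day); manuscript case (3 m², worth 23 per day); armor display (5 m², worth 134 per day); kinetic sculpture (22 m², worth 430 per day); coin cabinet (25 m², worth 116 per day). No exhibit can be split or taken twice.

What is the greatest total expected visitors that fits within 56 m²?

1105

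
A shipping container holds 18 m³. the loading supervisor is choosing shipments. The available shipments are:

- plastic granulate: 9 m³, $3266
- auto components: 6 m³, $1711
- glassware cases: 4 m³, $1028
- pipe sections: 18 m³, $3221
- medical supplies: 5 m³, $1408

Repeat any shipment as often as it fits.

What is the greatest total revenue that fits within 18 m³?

6532

Ranking by ratio (revenue/m³): plastic granulate 362.89, auto components 285.17, medical supplies 281.60, glassware cases 257.00.
The ratio ordering already packs tightly: 2×plastic granulate, 18 m³, 6532.
No other feasible combination exceeds 6532.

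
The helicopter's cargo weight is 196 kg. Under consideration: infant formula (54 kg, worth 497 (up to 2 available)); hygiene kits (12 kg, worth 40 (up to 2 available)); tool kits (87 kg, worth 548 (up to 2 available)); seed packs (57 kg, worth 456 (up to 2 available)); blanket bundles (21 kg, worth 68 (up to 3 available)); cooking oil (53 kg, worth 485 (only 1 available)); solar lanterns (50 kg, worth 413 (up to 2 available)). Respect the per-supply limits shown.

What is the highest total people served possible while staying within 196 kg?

The ratio heuristic lands on 2×infant formula + 2×hygiene kits + cooking oil (1559) but leaves 11 kg idle.
The 12 kg tied up in hygiene kits is better spent on blanket bundles — total rises to 1587 (194 kg).
Nothing else within 196 kg beats 1587.

1587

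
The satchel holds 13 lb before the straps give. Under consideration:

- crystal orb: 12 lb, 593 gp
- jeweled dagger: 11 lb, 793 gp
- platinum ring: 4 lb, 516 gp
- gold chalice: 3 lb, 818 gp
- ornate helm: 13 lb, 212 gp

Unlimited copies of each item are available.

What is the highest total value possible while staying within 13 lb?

Ranking by ratio (value/lb): gold chalice 272.67, platinum ring 129.00, jeweled dagger 72.09.
The ratio ordering already packs tightly: 4×gold chalice, 12 lb, 3272.
No other feasible combination exceeds 3272.

3272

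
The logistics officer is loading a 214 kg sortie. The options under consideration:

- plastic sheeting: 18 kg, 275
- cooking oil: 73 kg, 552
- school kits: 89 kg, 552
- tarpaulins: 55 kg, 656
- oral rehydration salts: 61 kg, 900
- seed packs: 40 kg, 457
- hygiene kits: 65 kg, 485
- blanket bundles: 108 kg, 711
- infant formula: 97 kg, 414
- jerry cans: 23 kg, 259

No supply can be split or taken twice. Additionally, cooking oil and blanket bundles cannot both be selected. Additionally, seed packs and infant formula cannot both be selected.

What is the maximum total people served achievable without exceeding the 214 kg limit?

Plastic sheeting + tarpaulins + oral rehydration salts + seed packs + jerry cans uses 197 of the 214 kg and totals 2547.
The closest alternative, plastic sheeting + cooking oil + tarpaulins + oral rehydration salts, reaches only 2383.

2547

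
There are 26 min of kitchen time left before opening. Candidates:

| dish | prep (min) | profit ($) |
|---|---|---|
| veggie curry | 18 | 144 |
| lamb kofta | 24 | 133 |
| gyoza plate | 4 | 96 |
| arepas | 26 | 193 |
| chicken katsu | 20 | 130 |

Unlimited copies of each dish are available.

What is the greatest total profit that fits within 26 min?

6×gyoza plate uses 24 of the 26 min and totals 576.
No other feasible combination exceeds 576.

576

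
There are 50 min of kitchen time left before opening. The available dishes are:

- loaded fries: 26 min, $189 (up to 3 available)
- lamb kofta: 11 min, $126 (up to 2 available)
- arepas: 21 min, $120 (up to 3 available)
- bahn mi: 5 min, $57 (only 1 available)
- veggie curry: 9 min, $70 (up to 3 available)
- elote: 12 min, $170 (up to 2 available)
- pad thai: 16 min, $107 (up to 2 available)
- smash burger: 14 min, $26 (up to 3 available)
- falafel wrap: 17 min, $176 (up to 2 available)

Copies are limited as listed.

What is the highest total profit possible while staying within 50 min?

593

Greedy by ratio would take 2×lamb kofta + 2×elote: 46 min used, total 592.
Replace lamb kofta with bahn mi + veggie curry: the trade gains 1 net, giving 593 at 49 min.
No other feasible combination exceeds 593.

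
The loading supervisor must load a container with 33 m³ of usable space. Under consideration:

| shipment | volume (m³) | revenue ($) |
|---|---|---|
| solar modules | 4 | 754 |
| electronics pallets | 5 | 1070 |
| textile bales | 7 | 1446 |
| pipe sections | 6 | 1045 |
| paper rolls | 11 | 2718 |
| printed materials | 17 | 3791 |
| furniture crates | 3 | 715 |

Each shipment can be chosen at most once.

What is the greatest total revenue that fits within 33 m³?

7579

Taking the top-ratio shipments first gives paper rolls + printed materials + furniture crates for 7224 (31 m³).
The 3 m³ tied up in furniture crates is better spent on electronics pallets — total rises to 7579 (33 m³).
Nothing else within 33 m³ beats 7579.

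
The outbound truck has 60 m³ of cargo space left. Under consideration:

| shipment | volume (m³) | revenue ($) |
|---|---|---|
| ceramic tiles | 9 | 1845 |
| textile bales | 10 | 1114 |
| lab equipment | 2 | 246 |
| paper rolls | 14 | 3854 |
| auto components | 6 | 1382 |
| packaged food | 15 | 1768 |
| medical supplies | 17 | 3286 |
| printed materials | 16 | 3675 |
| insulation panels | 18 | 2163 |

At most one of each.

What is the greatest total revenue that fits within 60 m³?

12906

Taking the top-ratio shipments first gives ceramic tiles + textile bales + lab equipment + paper rolls + auto components + printed materials for 12116 (57 m³).
Dropping textile bales and auto components frees 16 m³; slotting in medical supplies (17 m³) lifts the total to 12906 at 58 m³.
Next best is ceramic tiles + paper rolls + medical supplies + printed materials at 12660 (56 m³) — short by 246.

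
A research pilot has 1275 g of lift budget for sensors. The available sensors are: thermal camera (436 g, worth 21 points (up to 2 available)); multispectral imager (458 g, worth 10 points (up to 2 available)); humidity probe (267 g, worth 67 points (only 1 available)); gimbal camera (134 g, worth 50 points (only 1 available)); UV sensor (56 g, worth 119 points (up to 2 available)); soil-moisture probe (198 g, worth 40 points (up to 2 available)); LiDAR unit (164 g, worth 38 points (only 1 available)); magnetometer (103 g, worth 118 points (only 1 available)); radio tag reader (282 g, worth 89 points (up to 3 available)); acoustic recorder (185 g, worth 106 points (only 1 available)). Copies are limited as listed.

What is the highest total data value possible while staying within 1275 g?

729

Filling by ratio: gimbal camera + 2×UV sensor + LiDAR unit + magnetometer + 2×radio tag reader + acoustic recorder for 728, with 13 g left unused.
The 298 g tied up in gimbal camera and LiDAR unit is better spent on radio tag reader — total rises to 729 (1246 g).
That's the maximum — no swap from here does better than 729.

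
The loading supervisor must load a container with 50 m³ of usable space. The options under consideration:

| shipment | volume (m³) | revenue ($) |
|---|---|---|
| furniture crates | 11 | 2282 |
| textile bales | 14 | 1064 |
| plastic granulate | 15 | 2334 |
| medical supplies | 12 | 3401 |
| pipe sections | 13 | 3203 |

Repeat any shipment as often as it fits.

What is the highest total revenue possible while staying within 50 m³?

13604

Best packing: 4×medical supplies — 48 m³, 13604 total.
That's the maximum — no swap from here does better than 13604.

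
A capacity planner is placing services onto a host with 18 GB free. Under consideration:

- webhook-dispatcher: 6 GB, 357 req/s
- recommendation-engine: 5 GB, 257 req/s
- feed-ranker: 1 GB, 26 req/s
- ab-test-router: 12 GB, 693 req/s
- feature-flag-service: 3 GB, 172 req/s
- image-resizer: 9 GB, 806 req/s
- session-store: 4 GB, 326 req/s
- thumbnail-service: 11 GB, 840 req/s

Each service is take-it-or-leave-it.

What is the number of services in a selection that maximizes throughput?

Best achievable throughput is 1389.
recommendation-engine + image-resizer + session-store hits 1389 at 18 GB.
Every optimal selection uses 3 services.

3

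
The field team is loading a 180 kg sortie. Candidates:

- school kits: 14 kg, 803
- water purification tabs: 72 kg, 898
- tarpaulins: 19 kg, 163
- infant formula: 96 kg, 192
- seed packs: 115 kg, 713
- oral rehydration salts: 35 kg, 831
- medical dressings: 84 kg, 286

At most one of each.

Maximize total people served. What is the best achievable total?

2695

By people served per kg: school kits 57.36, oral rehydration salts 23.74, water purification tabs 12.47 lead.
The ratio ordering already packs tightly: school kits + water purification tabs + tarpaulins + oral rehydration salts, 140 kg, 2695.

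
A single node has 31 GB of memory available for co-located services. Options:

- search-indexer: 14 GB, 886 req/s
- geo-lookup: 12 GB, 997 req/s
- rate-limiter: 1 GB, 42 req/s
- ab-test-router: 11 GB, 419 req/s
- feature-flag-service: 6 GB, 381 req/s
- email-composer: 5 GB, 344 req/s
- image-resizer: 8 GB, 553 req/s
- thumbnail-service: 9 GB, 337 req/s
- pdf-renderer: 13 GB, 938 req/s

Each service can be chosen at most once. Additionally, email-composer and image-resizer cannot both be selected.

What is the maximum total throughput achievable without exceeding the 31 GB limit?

2321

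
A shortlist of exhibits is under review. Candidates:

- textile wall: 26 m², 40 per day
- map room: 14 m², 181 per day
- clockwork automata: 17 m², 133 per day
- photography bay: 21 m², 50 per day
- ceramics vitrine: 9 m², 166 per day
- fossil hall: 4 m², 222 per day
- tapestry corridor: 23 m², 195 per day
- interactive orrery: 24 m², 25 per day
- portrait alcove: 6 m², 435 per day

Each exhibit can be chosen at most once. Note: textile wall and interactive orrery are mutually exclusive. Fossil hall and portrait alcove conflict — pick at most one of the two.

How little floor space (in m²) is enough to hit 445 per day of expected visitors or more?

15

Need the lightest bundle worth ≥ 445.
ceramics vitrine + portrait alcove: 601 expected visitors at 15 m².
No combination under 15 m² hits 445.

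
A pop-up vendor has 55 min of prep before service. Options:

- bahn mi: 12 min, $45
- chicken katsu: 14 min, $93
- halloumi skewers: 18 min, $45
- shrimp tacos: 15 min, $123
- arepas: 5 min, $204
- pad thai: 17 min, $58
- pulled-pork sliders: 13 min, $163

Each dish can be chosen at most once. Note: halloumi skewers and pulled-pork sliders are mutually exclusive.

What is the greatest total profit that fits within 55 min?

Ranking by ratio (profit/min): arepas 40.80, pulled-pork sliders 12.54, shrimp tacos 8.20, chicken katsu 6.64.
Chicken katsu + shrimp tacos + arepas + pulled-pork sliders uses 47 of the 55 min and totals 583.
Nothing else feasible within 55 min beats 583.

583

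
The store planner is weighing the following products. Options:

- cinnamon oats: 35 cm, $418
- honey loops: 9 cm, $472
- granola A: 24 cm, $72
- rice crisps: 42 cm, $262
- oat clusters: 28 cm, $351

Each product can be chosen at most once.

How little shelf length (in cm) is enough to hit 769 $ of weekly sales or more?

37

Minimise cm subject to total weekly sales ≥ 769.
Taking honey loops + oat clusters gives 823 (≥ 769) for 37 cm.
Below 37 cm the best achievable stays under 769.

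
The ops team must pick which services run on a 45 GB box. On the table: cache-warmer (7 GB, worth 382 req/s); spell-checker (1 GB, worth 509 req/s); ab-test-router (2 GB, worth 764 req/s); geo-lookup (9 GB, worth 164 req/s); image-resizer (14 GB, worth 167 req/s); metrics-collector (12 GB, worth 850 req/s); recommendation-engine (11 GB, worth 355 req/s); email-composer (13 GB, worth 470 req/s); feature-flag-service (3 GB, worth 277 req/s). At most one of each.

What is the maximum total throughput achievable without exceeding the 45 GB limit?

Taking the top-ratio services first gives cache-warmer + spell-checker + ab-test-router + metrics-collector + email-composer + feature-flag-service for 3252 (38 GB).
Dropping email-composer frees 13 GB; slotting in geo-lookup + recommendation-engine (20 GB) lifts the total to 3301 at 45 GB.
Next best is cache-warmer + spell-checker + ab-test-router + metrics-collector + email-composer + feature-flag-service at 3252 (38 GB) — short by 49.

3301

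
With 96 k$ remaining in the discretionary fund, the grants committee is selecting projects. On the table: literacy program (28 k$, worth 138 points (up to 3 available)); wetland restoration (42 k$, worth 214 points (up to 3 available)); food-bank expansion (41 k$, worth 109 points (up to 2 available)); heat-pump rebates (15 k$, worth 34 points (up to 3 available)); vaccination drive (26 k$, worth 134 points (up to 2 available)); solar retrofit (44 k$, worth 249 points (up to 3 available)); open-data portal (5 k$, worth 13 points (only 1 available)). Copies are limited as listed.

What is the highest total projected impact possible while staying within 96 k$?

517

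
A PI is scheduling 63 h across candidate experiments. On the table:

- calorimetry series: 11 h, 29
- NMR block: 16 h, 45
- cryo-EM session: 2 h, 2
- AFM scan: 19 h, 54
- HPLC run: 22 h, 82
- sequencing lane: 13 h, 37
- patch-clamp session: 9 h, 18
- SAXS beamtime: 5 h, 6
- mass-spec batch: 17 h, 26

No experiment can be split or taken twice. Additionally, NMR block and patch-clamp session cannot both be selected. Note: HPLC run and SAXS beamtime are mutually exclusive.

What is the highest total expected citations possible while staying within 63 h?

Density check — HPLC run 3.73, sequencing lane 2.85, AFM scan 2.84, NMR block 2.81 are the best per h.
A density-first pass picks AFM scan + HPLC run + sequencing lane + patch-clamp session — 191 at 63 h.
The 28 h tied up in AFM scan and patch-clamp session is better spent on calorimetry series + NMR block — total rises to 193 (62 h).

193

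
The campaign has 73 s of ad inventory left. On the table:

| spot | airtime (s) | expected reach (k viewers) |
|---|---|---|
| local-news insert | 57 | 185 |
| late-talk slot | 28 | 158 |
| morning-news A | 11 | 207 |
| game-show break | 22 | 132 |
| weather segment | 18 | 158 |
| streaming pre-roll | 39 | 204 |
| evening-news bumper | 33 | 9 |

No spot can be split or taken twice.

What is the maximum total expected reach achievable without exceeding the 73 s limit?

569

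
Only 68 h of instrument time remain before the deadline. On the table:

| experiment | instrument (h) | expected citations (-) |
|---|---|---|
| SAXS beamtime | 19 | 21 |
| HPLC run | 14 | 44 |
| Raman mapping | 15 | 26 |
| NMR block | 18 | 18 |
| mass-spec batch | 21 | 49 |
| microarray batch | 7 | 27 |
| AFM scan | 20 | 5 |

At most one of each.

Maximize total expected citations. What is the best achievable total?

HPLC run + Raman mapping + mass-spec batch + microarray batch uses 57 of the 68 h and totals 146.

146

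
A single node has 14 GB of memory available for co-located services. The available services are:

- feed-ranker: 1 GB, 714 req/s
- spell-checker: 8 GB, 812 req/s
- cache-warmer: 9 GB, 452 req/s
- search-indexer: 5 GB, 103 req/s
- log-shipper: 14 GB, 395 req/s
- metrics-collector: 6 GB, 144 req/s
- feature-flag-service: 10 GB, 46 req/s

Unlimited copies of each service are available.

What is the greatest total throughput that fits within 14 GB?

9996

The ratio ordering already packs tightly: 14×feed-ranker, 14 GB, 9996.
No other feasible combination exceeds 9996.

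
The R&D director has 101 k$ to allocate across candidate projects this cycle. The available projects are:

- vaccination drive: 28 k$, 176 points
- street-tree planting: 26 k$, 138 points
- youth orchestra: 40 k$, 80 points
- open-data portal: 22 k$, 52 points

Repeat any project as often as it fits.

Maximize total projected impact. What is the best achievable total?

528

Ranking by ratio (projected impact/k$): vaccination drive 6.29, street-tree planting 5.31, open-data portal 2.36, youth orchestra 2.00.
Taking 3×vaccination drive: 84 k$ used, 528 in projected impact.
The spare 17 k$ is too small for any remaining project, and no exchange beats 528.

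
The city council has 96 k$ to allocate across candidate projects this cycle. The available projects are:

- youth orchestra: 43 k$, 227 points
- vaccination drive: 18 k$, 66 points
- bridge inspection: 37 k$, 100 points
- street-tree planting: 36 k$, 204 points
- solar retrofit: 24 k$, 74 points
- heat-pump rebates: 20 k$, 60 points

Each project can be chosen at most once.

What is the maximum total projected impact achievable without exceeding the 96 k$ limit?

431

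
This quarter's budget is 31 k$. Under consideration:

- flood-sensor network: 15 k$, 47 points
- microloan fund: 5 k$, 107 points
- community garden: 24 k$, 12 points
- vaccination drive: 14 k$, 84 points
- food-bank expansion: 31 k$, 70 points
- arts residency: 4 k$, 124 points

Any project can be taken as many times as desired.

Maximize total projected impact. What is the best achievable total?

868

Ranking by ratio (projected impact/k$): arts residency 31.00, microloan fund 21.40, vaccination drive 6.00.
Best packing: 7×arts residency — 28 k$, 868 total.
Nothing else within 31 k$ beats 868.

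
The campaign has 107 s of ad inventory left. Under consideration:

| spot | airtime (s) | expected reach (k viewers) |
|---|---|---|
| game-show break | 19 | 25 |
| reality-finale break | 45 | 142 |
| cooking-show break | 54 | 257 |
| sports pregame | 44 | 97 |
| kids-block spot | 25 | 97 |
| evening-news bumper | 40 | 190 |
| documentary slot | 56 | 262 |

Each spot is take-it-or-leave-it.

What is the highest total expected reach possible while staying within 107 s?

452

Taking the top-ratio spots first gives cooking-show break + evening-news bumper for 447 (94 s).
The 54 s tied up in cooking-show break is better spent on documentary slot — total rises to 452 (96 s).
The spare 11 s is too small for any remaining spot, and no exchange beats 452.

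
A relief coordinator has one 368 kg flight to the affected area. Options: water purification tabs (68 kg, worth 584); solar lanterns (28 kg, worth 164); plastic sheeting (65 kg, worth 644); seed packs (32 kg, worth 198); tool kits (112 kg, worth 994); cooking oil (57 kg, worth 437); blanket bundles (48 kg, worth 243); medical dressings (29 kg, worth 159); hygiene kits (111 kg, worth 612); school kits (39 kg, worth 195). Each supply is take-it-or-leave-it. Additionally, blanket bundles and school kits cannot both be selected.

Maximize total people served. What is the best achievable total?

3021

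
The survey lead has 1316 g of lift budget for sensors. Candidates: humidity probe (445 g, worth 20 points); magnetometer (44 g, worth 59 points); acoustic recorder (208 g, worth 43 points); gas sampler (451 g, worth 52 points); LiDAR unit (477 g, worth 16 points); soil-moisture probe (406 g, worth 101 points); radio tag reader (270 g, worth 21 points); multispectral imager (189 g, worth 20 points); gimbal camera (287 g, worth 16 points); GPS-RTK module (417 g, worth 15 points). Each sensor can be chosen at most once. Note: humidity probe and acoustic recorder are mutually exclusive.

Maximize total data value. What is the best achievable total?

Ranking by ratio (data value/g): magnetometer 1.34, soil-moisture probe 0.25, acoustic recorder 0.21.
Taking magnetometer + acoustic recorder + gas sampler + soil-moisture probe + multispectral imager: 1298 g used, 275 in data value.

275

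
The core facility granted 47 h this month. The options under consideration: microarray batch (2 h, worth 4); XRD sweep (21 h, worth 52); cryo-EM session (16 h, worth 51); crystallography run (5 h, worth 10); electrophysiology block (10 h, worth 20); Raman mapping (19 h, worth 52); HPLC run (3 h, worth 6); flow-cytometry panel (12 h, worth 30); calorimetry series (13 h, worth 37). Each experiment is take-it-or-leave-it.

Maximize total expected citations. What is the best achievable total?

133

Density check — cryo-EM session 3.19, calorimetry series 2.85, Raman mapping 2.74 are the best per h.
The ratio heuristic lands on microarray batch + cryo-EM session + HPLC run + flow-cytometry panel + calorimetry series (128) but leaves 1 h idle.
The 18 h tied up in microarray batch and HPLC run and calorimetry series is better spent on Raman mapping — total rises to 133 (47 h).
An exhaustive check of the 512 subsets confirms 133.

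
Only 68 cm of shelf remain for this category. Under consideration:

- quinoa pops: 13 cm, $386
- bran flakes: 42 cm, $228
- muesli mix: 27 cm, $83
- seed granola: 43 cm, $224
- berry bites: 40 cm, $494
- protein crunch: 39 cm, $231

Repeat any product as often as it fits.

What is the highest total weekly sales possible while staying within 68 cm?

Ranking by ratio (weekly sales/cm): quinoa pops 29.69, berry bites 12.35, protein crunch 5.92, bran flakes 5.43.
Taking 5×quinoa pops: 65 cm used, 1930 in weekly sales.
No other feasible combination exceeds 1930.

1930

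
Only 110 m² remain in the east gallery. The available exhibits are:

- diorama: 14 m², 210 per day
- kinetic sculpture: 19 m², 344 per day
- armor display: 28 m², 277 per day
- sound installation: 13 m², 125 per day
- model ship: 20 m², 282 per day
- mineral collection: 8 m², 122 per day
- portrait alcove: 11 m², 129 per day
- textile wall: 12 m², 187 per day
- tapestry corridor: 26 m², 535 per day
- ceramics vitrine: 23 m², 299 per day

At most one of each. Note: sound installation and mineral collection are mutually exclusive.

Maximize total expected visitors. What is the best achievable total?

1809

Density check — tapestry corridor 20.58, kinetic sculpture 18.11, textile wall 15.58, mineral collection 15.25 are the best per m².
The ratio ordering already packs tightly: diorama + kinetic sculpture + model ship + mineral collection + portrait alcove + textile wall + tapestry corridor, 110 m², 1809.
Every other selection either busts 110 m² or breaks a pairing rule or fails to beat 1809.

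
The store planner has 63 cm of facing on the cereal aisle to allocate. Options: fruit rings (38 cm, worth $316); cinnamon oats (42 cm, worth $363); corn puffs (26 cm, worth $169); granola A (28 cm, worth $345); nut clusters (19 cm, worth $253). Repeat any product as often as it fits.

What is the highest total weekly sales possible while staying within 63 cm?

759

Taking 3×nut clusters: 57 cm used, 759 in weekly sales.
No other feasible combination exceeds 759.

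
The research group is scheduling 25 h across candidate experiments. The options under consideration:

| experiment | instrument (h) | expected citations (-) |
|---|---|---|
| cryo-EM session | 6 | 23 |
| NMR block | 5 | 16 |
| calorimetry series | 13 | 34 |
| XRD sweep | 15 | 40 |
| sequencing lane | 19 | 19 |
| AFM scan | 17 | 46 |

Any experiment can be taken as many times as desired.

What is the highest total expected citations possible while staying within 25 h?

Ranking by ratio (expected citations/h): cryo-EM session 3.83, NMR block 3.20, AFM scan 2.71, XRD sweep 2.67.
Taking 4×cryo-EM session: 24 h used, 92 in expected citations.

92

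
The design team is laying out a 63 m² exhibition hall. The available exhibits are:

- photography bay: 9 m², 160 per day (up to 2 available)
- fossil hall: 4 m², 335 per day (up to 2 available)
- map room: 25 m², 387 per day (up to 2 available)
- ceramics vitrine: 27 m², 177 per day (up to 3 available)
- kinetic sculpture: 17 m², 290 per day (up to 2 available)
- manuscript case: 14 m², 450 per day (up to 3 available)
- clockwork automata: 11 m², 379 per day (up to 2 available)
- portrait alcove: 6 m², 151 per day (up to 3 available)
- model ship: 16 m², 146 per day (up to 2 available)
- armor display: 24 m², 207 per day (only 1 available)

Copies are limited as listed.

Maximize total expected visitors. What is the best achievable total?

2399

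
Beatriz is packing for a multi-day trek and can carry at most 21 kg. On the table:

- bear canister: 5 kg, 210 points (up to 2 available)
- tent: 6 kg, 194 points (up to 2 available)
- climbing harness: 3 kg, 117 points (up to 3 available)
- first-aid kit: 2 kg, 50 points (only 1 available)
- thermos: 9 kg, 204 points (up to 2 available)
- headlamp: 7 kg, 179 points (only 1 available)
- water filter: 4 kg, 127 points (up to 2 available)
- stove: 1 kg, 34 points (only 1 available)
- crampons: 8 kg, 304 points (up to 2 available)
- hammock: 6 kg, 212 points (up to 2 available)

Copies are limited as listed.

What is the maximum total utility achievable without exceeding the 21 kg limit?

841

The ratio heuristic lands on 2×bear canister + 3×climbing harness + stove (805) but leaves 1 kg idle.
The 7 kg tied up in 2×climbing harness and stove is better spent on crampons — total rises to 841 (21 kg).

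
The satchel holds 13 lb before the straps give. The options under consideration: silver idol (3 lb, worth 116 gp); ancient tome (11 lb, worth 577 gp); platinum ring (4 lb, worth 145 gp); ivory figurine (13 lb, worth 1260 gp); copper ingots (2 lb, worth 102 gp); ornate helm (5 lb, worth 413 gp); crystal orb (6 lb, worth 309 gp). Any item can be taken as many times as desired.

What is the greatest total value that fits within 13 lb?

Ranking by ratio (value/lb): ivory figurine 96.92, ornate helm 82.60, ancient tome 52.45, crystal orb 51.50.
Taking ivory figurine: 13 lb used, 1260 in value.
Nothing else within 13 lb beats 1260.

1260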